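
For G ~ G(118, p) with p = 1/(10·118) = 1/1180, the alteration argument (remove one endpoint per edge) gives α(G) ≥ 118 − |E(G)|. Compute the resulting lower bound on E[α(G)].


E[|E(G)|] = C(118, 2)·p = 6903 · (1/1180) = 117/20.
E[α(G)] ≥ n − E[|E(G)|] = 118 − 117/20 = 2243/20.
Numerically: ≈ 112.1500.
(This is only a lower bound; the true E[α(G)] may be larger.)

E[α(G)] ≥ 2243/20 ≈ 112.1500.


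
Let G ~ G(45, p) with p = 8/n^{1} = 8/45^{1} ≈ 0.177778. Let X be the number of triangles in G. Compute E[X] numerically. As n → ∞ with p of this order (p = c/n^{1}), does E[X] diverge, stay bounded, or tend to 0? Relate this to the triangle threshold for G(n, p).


Number of potential triangles: C(45, 3) = 14190.
Each occurs with probability p³ ≈ (0.177778)³ ≈ 5.61865569e-03.
By linearity: E[X] = C(45, 3)·p³ ≈ 14190 · 5.61865569e-03 ≈ 79.728724.
Here α = 1, so p = 8/n is exactly at the triangle threshold p ~ 1/n. Asymptotically E[X] → c³/6 = 8³/6 = 256/3 ≈ 85.333333, a bounded constant. In this regime the triangle count is asymptotically Poisson(c³/6).

E[X] ≈ 79.728724; in regime p = Θ(1/n^{1}) E[X] stays bounded (at the triangle threshold p ~ 1/n).


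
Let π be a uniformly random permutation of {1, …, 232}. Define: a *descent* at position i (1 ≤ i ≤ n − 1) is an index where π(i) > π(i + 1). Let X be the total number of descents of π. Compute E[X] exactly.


Write X = Σ X_I over i = 1, …, 231, with X_I the indicator of one descent.
There are 231 indicators.
For each fixed i, the pair (π(i), π(i+1)) is a uniformly random ordered pair of distinct values from {1, …, 232}; by symmetry P[π(i) > π(i+1)] = 1/2.
By linearity: E[X] = 231 · (1/2) = (232 − 1) · (1/2) = 231/2 ≈ 115.5000.

E[X] = 231/2 = 115.5000.


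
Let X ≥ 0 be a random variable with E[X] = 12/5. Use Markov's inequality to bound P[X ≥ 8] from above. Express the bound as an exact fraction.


μ = E[X] = 12/5, a = 8.
Markov: P[X ≥ 8] ≤ μ/a = (12/5)/8 = 3/10.
Numerically: ≈ 0.300000.
(Since a = 8 > μ = 2.400000, the bound 3/10 is < 1 and informative.)

P[X ≥ 8] ≤ 3/10 ≈ 0.300000.


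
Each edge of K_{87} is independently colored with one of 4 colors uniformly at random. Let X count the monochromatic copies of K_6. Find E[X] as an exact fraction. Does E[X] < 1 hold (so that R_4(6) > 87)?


E[X] = C(87, 6) · 4^{1 − 15} = 504981379 · 4^{−14} = 504981379/268435456.
As a reduced fraction: E[X] = 504981379/268435456 ≈ 1.881202.
Is E[X] < 1? NO.
Since E[X] ≥ 1, the first-moment bound is inconclusive at n = 87; it does NOT by itself certify R_4(6) > 87.

E[X] = 504981379/268435456 ≈ 1.881202; E[X] ≥ 1; first-moment method inconclusive here.


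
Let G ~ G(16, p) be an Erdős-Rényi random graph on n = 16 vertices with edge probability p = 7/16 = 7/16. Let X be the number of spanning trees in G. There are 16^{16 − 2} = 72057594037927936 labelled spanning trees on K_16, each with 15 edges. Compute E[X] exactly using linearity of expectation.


K_16 has 16^{16 − 2} = 72057594037927936 labelled spanning trees.
For each such spanning tree H, let X_H = 1 if all 15 edges of H are present in G. Then P[X_H = 1] = p^{15} = (7/16)^{15} = 4747561509943/1152921504606846976.
Summing the indicators: E[X] = Σ_H E[X_H] = 72057594037927936 · p^{15} = 72057594037927936 · 4747561509943/1152921504606846976 = 4747561509943/16.
Numerically: E[X] ≈ 2.967e+11.

E[X] = 72057594037927936 · (7/16)^{15} = 4747561509943/16 ≈ 2.967e+11.


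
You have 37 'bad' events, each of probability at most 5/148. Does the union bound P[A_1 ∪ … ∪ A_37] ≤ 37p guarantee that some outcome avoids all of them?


Union bound: P[∪_{i=1}^{37} A_i] ≤ Σ_i P[A_i] ≤ 37·p = 37·(5/148) = 5/4.
Numerically: 5/4 ≈ 1.250000.
Is 5/4 < 1? NO.
Since the bound 5/4 is ≥ 1, the union bound is uninformative here; it does NOT by itself certify existence.

37·p = 5/4 ≈ 1.250000; existence NOT certified by the union bound.


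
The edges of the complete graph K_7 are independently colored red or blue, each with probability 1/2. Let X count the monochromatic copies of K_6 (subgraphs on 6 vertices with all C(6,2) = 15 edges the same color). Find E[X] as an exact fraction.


Let X = Σ_S X_S over the C(7, 6) = 7 subsets S of size 6, where X_S = 1 if the K_6 on S is monochromatic.
For a fixed S, the K_6 on S has C(6, 2) = 15 edges. P[all 15 edges red] = (1/2)^15, and likewise for blue, so P[monochromatic] = 2·(1/2)^15 = 2^{1 − 15} = 1/16384.
By linearity of expectation: E[X] = C(7, 6) · 2^{1 − 15} = 7 · 1/16384 = 7/16384.
Numerically: E[X] ≈ 0.00043.

E[X] = C(7,6)·2^(1−C(6,2)) = 7/16384 ≈ 0.00043.


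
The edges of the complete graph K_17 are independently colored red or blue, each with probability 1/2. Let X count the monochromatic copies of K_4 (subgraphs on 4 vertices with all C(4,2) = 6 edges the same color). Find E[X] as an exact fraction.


Let X = Σ_S X_S over the C(17, 4) = 2380 subsets S of size 4, where X_S = 1 if the K_4 on S is monochromatic.
For a fixed S, the K_4 on S has C(4, 2) = 6 edges. P[all 6 edges red] = (1/2)^6, and likewise for blue, so P[monochromatic] = 2·(1/2)^6 = 2^{1 − 6} = 1/32.
By linearity: E[X] = C(17, 4) · 2^{1 − 6} = 2380 · 1/32 = 595/8.
Numerically: E[X] ≈ 74.375000.

E[X] = C(17,4)·2^(1−C(4,2)) = 595/8 ≈ 74.375000.


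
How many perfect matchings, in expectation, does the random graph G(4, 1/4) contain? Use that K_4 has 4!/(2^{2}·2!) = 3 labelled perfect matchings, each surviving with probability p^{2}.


K_4 has 4!/(2^{2}·2!) = 3 labelled perfect matchings.
For each such perfect matching H, let X_H = 1 if all 2 edges of H are present in G. Then P[X_H = 1] = p^{2} = (1/4)^{2} = 1/16.
By linearity of expectation: E[X] = Σ_H E[X_H] = 3 · p^{2} = 3 · 1/16 = 3/16.
Numerically: E[X] ≈ 0.188.

E[X] = 3 · (1/4)^{2} = 3/16 ≈ 0.188.


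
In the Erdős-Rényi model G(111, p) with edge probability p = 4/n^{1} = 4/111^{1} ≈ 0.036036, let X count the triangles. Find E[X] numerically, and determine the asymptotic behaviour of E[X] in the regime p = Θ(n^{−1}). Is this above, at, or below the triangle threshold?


Number of potential triangles: C(111, 3) = 221815.
Each occurs with probability p³ ≈ (0.036036)³ ≈ 4.67962484e-05.
By linearity: E[X] = C(111, 3)·p³ ≈ 221815 · 4.67962484e-05 ≈ 10.380110.
Here α = 1, so p = 4/n is exactly at the triangle threshold p ~ 1/n. Asymptotically E[X] → c³/6 = 4³/6 = 32/3 ≈ 10.666667, a bounded constant. In this regime the triangle count is asymptotically Poisson(c³/6).

E[X] ≈ 10.380110; in regime p = Θ(1/n^{1}) E[X] stays bounded (at the triangle threshold p ~ 1/n).


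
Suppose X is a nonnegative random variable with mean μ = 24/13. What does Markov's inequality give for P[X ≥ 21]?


μ = E[X] = 24/13, a = 21.
Markov: P[X ≥ 21] ≤ μ/a = (24/13)/21 = 8/91.
Numerically: ≈ 0.0879.
(Since a = 21 > μ = 1.8462, the bound 8/91 is < 1 and informative.)

P[X ≥ 21] ≤ 8/91 ≈ 0.0879.


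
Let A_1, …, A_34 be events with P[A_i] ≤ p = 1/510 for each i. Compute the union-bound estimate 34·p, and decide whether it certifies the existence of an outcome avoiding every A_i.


Union bound: P[∪_{i=1}^{34} A_i] ≤ Σ_i P[A_i] ≤ 34·p = 34·(1/510) = 1/15.
Numerically: 1/15 ≈ 0.066667.
Is 1/15 < 1? YES.
Since P[∪ A_i] ≤ 1/15 < 1, the complement has P[∩ A_i^c] ≥ 1 − 1/15 = 14/15 > 0, so some outcome avoids every A_i.

34·p = 1/15 ≈ 0.066667; existence CERTIFIED by the union bound.


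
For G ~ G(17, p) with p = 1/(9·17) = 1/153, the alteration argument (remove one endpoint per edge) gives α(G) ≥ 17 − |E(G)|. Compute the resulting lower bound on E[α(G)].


E[|E(G)|] = C(17, 2)·p = 136 · (1/153) = 8/9.
E[α(G)] ≥ n − E[|E(G)|] = 17 − 8/9 = 145/9.
Numerically: ≈ 16.11111.
(This is only a lower bound; the true E[α(G)] may be larger.)

E[α(G)] ≥ 145/9 ≈ 16.11111.


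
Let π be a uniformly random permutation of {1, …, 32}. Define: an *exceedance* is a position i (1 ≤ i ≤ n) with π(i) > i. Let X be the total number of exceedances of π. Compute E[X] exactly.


Write X = Σ_{i=1}^{32} X_i, where X_i = 1_{π(i) > i}.
For each fixed i, π(i) is uniform over {1, …, 32} (marginal of a uniform permutation), so P[π(i) > i] = (n − i)/n. Summing: Σ_{i=1}^{32} (n − i)/n = (0 + 1 + … + 31)/32 = 32(32 − 1)/(2·32) = (32 − 1)/2.
Hence E[X] = Σ_{i=1}^{32} (32 − i)/32 = 31/2 ≈ 15.50000.

E[X] = 31/2 = 15.50000.


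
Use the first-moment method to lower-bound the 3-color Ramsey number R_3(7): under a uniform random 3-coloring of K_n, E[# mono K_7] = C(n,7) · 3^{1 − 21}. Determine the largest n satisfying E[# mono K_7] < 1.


We need C(n, 7) · 3^{1 − 21} < 1, i.e. C(n, 7) < 3^{21 − 1} = 3486784401.
Check values of n near the boundary:
  n = 78: C(78, 7) = 2641902120; 2641902120 < 3486784401? YES
  n = 79: C(79, 7) = 2898753715; 2898753715 < 3486784401? YES
  n = 80: C(80, 7) = 3176716400; 3176716400 < 3486784401? YES
  n = 81: C(81, 7) = 3477216600; 3477216600 < 3486784401? YES
  n = 82: C(82, 7) = 3801756816; 3801756816 < 3486784401? NO
The largest n with C(n, 7) < 3486784401 is n = 81 (where E[X] = 42928600/43046721 ≈ 0.9972560). Hence R_3(7) > 81, i.e. R_3(7) ≥ 82.

Largest n = 81; hence R_3(7) > 81.


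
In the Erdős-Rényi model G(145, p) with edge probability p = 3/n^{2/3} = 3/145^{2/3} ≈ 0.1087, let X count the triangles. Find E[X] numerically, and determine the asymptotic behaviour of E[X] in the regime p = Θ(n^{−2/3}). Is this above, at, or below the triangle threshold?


Number of potential triangles: C(145, 3) = 497640.
Each occurs with probability p³ ≈ (0.1087)³ ≈ 1.284185e-03.
By linearity: E[X] = C(145, 3)·p³ ≈ 497640 · 1.284185e-03 ≈ 639.0621.
Since α = 2/3 < 1, p = c/n^{2/3} ≫ 1/n is above the triangle threshold p ~ 1/n. Asymptotically E[X] ~ (c³/6)·n^{3(1−α)} = (3³/6)·n^{1} → ∞; triangles are abundant w.h.p.

E[X] ≈ 639.0621; in regime p = Θ(1/n^{2/3}) E[X] diverges (above the triangle threshold p ~ 1/n).


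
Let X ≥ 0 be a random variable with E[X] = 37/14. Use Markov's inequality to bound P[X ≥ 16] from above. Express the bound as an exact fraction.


μ = E[X] = 37/14, a = 16.
Markov: P[X ≥ 16] ≤ μ/a = (37/14)/16 = 37/224.
Numerically: ≈ 0.16518.
(Since a = 16 > μ = 2.64286, the bound 37/224 is < 1 and informative.)

P[X ≥ 16] ≤ 37/224 ≈ 0.16518.


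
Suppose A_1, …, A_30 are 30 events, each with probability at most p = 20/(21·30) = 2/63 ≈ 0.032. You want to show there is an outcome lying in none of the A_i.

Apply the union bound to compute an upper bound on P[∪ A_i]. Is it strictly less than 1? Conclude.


Union bound: P[∪_{i=1}^{30} A_i] ≤ Σ_i P[A_i] ≤ 30·p = 30·(2/63) = 20/21.
Numerically: 20/21 ≈ 0.952.
Is 20/21 < 1? YES.
Since P[∪ A_i] ≤ 20/21 < 1, the complement has P[∩ A_i^c] ≥ 1 − 20/21 = 1/21 > 0, so some outcome avoids every A_i.

30·p = 20/21 ≈ 0.952; existence CERTIFIED by the union bound.


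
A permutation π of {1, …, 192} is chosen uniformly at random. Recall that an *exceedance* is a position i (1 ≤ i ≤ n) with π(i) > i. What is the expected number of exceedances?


Write X = Σ_{i=1}^{192} X_i, where X_i = 1_{π(i) > i}.
For each fixed i, π(i) is uniform over {1, …, 192} (marginal of a uniform permutation), so P[π(i) > i] = (n − i)/n. Summing: Σ_{i=1}^{192} (n − i)/n = (0 + 1 + … + 191)/192 = 192(192 − 1)/(2·192) = (192 − 1)/2.
Hence E[X] = Σ_{i=1}^{192} (192 − i)/192 = 191/2 ≈ 95.500.

E[X] = 191/2 = 95.500.


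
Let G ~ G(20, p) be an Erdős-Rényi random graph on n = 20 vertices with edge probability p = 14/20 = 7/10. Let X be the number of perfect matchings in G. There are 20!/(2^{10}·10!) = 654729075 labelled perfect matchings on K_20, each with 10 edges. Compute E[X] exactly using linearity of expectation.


K_20 has 20!/(2^{10}·10!) = 654729075 labelled perfect matchings.
For each such perfect matching H, let X_H = 1 if all 10 edges of H are present in G. Then P[X_H = 1] = p^{10} = (7/10)^{10} = 282475249/10000000000.
By linearity: E[X] = Σ_H E[X_H] = 654729075 · p^{10} = 654729075 · 282475249/10000000000 = 7397790339526587/400000000.
Numerically: E[X] ≈ 1.84945e+07.

E[X] = 654729075 · (7/10)^{10} = 7397790339526587/400000000 ≈ 1.84945e+07.


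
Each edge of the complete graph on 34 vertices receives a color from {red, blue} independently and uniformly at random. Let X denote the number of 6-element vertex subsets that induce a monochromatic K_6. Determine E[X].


Let X = Σ_S X_S over the C(34, 6) = 1344904 subsets S of size 6, where X_S = 1 if the K_6 on S is monochromatic.
For a fixed S, the K_6 on S has C(6, 2) = 15 edges. P[all 15 edges red] = (1/2)^15, and likewise for blue, so P[monochromatic] = 2·(1/2)^15 = 2^{1 − 15} = 1/16384.
By linearity of expectation: E[X] = C(34, 6) · 2^{1 − 15} = 1344904 · 1/16384 = 168113/2048.
Numerically: E[X] ≈ 82.0864.

E[X] = C(34,6)·2^(1−C(6,2)) = 168113/2048 ≈ 82.0864.


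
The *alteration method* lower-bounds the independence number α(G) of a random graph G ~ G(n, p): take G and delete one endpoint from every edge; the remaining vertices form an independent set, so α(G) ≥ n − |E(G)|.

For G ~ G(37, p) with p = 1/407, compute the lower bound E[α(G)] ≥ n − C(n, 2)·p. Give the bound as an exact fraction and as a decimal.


E[|E(G)|] = C(37, 2)·p = 666 · (1/407) = 18/11.
E[α(G)] ≥ n − E[|E(G)|] = 37 − 18/11 = 389/11.
Numerically: ≈ 35.3636.
(This is only a lower bound; the true E[α(G)] may be larger.)

E[α(G)] ≥ 389/11 ≈ 35.3636.


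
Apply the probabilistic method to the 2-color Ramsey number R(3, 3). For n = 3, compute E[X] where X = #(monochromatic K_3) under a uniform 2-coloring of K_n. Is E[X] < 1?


E[X] = C(3, 3) · 2^{1 − 3} = 1 · 2^{−2} = 1/4.
As a reduced fraction: E[X] = 1/4 ≈ 0.25000.
Is E[X] < 1? YES.
Since E[X] < 1, there exists a 2-coloring of K_{3} with no monochromatic K_3; hence R(3, 3) > 3.

E[X] = 1/4 ≈ 0.25000; E[X] < 1, so R(3, 3) > 3.


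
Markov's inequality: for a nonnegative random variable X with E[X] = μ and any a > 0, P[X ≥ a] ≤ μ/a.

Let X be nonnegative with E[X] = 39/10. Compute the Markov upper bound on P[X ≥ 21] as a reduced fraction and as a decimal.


μ = E[X] = 39/10, a = 21.
Markov: P[X ≥ 21] ≤ μ/a = (39/10)/21 = 13/70.
Numerically: ≈ 0.1857.
(Since a = 21 > μ = 3.9000, the bound 13/70 is < 1 and informative.)

P[X ≥ 21] ≤ 13/70 ≈ 0.1857.


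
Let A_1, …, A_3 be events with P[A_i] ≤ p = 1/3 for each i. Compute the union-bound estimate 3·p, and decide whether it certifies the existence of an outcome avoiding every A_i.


Union bound: P[∪_{i=1}^{3} A_i] ≤ Σ_i P[A_i] ≤ 3·p = 3·(1/3) = 1.
Numerically: 1 ≈ 1.00000.
Is 1 < 1? NO.
Since the bound 1 is ≥ 1, the union bound is uninformative here; it does NOT by itself certify existence.

3·p = 1 ≈ 1.00000; existence NOT certified by the union bound.


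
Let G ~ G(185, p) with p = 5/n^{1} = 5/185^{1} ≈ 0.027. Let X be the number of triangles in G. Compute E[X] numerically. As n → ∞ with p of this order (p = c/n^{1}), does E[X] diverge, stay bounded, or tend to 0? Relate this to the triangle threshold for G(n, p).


Number of potential triangles: C(185, 3) = 1038220.
Each occurs with probability p³ ≈ (0.027)³ ≈ 1.97422e-05.
By linearity: E[X] = C(185, 3)·p³ ≈ 1038220 · 1.97422e-05 ≈ 20.497.
Here α = 1, so p = 5/n is exactly at the triangle threshold p ~ 1/n. Asymptotically E[X] → c³/6 = 5³/6 = 125/6 ≈ 20.833, a bounded constant. In this regime the triangle count is asymptotically Poisson(c³/6).

E[X] ≈ 20.497; in regime p = Θ(1/n^{1}) E[X] stays bounded (at the triangle threshold p ~ 1/n).


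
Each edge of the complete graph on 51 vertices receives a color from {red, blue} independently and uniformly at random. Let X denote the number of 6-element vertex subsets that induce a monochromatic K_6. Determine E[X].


Let X = Σ_S X_S over the C(51, 6) = 18009460 subsets S of size 6, where X_S = 1 if the K_6 on S is monochromatic.
For a fixed S, the K_6 on S has C(6, 2) = 15 edges. P[all 15 edges red] = (1/2)^15, and likewise for blue, so P[monochromatic] = 2·(1/2)^15 = 2^{1 − 15} = 1/16384.
By linearity: E[X] = C(51, 6) · 2^{1 − 15} = 18009460 · 1/16384 = 4502365/4096.
Numerically: E[X] ≈ 1099.2102.

E[X] = C(51,6)·2^(1−C(6,2)) = 4502365/4096 ≈ 1099.2102.


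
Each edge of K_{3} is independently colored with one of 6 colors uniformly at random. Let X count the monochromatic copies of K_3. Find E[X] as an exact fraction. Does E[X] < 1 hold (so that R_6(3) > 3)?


E[X] = C(3, 3) · 6^{1 − 3} = 1 · 6^{−2} = 1/36.
As a reduced fraction: E[X] = 1/36 ≈ 0.0278.
Is E[X] < 1? YES.
Since E[X] < 1, there exists a 6-coloring of K_{3} with no monochromatic K_3; hence R_6(3) > 3.

E[X] = 1/36 ≈ 0.0278; E[X] < 1, so R_6(3) > 3.


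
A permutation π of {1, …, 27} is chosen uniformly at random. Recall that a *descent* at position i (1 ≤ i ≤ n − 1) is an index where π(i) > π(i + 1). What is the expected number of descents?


Write X = Σ X_I over i = 1, …, 26, with X_I the indicator of one descent.
There are 26 indicators.
For each fixed i, the pair (π(i), π(i+1)) is a uniformly random ordered pair of distinct values from {1, …, 27}; by symmetry P[π(i) > π(i+1)] = 1/2.
By linearity: E[X] = 26 · (1/2) = (27 − 1) · (1/2) = 13 ≈ 13.000000.

E[X] = 13 = 13.000000.


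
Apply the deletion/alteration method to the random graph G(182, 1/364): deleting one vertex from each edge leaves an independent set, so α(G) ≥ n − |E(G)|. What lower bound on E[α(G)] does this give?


E[|E(G)|] = C(182, 2)·p = 16471 · (1/364) = 181/4.
E[α(G)] ≥ n − E[|E(G)|] = 182 − 181/4 = 547/4.
Numerically: ≈ 136.750000.
(This is only a lower bound; the true E[α(G)] may be larger.)

E[α(G)] ≥ 547/4 ≈ 136.750000.


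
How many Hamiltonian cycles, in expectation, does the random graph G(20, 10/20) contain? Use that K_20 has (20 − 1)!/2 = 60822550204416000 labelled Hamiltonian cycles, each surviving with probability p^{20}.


K_20 has (20 − 1)!/2 = 60822550204416000 labelled Hamiltonian cycles.
For each such Hamiltonian cycle H, let X_H = 1 if all 20 edges of H are present in G. Then P[X_H = 1] = p^{20} = (1/2)^{20} = 1/1048576.
By linearity: E[X] = Σ_H E[X_H] = 60822550204416000 · p^{20} = 60822550204416000 · 1/1048576 = 1856156927625/32.
Numerically: E[X] ≈ 5.8e+10.

E[X] = 60822550204416000 · (1/2)^{20} = 1856156927625/32 ≈ 5.8e+10.


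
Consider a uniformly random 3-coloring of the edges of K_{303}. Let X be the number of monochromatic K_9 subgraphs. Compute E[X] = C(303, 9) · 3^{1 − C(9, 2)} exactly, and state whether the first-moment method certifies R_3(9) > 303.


E[X] = C(303, 9) · 3^{1 − 36} = 52617706925494425 · 3^{−35} = 52617706925494425/50031545098999707.
As a reduced fraction: E[X] = 17539235641831475/16677181699666569 ≈ 1.05169.
Is E[X] < 1? NO.
Since E[X] ≥ 1, the first-moment bound is inconclusive at n = 303; it does NOT by itself certify R_3(9) > 303.

E[X] = 17539235641831475/16677181699666569 ≈ 1.05169; E[X] ≥ 1; first-moment method inconclusive here.


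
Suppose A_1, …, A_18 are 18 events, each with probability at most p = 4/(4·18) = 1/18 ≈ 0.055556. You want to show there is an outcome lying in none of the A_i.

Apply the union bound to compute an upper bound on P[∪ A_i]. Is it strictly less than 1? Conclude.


Union bound: P[∪_{i=1}^{18} A_i] ≤ Σ_i P[A_i] ≤ 18·p = 18·(1/18) = 1.
Numerically: 1 ≈ 1.000000.
Is 1 < 1? NO.
Since the bound 1 is ≥ 1, the union bound is uninformative here; it does NOT by itself certify existence.

18·p = 1 ≈ 1.000000; existence NOT certified by the union bound.


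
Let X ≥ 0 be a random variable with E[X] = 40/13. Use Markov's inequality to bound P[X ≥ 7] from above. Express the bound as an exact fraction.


μ = E[X] = 40/13, a = 7.
Markov: P[X ≥ 7] ≤ μ/a = (40/13)/7 = 40/91.
Numerically: ≈ 0.440.
(Since a = 7 > μ = 3.077, the bound 40/91 is < 1 and informative.)

P[X ≥ 7] ≤ 40/91 ≈ 0.440.


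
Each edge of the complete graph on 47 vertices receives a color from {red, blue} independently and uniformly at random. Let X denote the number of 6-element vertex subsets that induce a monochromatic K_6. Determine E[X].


Let X = Σ_S X_S over the C(47, 6) = 10737573 subsets S of size 6, where X_S = 1 if the K_6 on S is monochromatic.
For a fixed S, the K_6 on S has C(6, 2) = 15 edges. P[all 15 edges red] = (1/2)^15, and likewise for blue, so P[monochromatic] = 2·(1/2)^15 = 2^{1 − 15} = 1/16384.
Summing: E[X] = C(47, 6) · 2^{1 − 15} = 10737573 · 1/16384 = 10737573/16384.
Numerically: E[X] ≈ 655.3694.

E[X] = C(47,6)·2^(1−C(6,2)) = 10737573/16384 ≈ 655.3694.


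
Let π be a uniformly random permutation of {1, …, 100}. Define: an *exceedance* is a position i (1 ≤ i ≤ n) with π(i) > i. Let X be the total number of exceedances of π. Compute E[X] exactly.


Write X = Σ_{i=1}^{100} X_i, where X_i = 1_{π(i) > i}.
For each fixed i, π(i) is uniform over {1, …, 100} (marginal of a uniform permutation), so P[π(i) > i] = (n − i)/n. Summing: Σ_{i=1}^{100} (n − i)/n = (0 + 1 + … + 99)/100 = 100(100 − 1)/(2·100) = (100 − 1)/2.
Hence E[X] = Σ_{i=1}^{100} (100 − i)/100 = 99/2 ≈ 49.500000.

E[X] = 99/2 = 49.500000.


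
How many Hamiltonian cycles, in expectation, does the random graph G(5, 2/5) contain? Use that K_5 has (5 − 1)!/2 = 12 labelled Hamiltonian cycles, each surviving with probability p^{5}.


K_5 has (5 − 1)!/2 = 12 labelled Hamiltonian cycles.
For each such Hamiltonian cycle H, let X_H = 1 if all 5 edges of H are present in G. Then P[X_H = 1] = p^{5} = (2/5)^{5} = 32/3125.
By linearity: E[X] = Σ_H E[X_H] = 12 · p^{5} = 12 · 32/3125 = 384/3125.
Numerically: E[X] ≈ 0.1229.

E[X] = 12 · (2/5)^{5} = 384/3125 ≈ 0.1229.


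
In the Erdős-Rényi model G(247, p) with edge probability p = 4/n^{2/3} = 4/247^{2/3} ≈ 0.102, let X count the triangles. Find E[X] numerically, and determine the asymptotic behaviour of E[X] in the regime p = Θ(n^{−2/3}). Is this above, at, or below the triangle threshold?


Number of potential triangles: C(247, 3) = 2481115.
Each occurs with probability p³ ≈ (0.102)³ ≈ 1.04903e-03.
By linearity: E[X] = C(247, 3)·p³ ≈ 2481115 · 1.04903e-03 ≈ 2602.753.
Since α = 2/3 < 1, p = c/n^{2/3} ≫ 1/n is above the triangle threshold p ~ 1/n. Asymptotically E[X] ~ (c³/6)·n^{3(1−α)} = (4³/6)·n^{1} → ∞; triangles are abundant w.h.p.

E[X] ≈ 2602.753; in regime p = Θ(1/n^{2/3}) E[X] diverges (above the triangle threshold p ~ 1/n).


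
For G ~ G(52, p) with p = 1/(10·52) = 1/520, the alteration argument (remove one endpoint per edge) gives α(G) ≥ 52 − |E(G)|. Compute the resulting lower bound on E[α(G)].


E[|E(G)|] = C(52, 2)·p = 1326 · (1/520) = 51/20.
E[α(G)] ≥ n − E[|E(G)|] = 52 − 51/20 = 989/20.
Numerically: ≈ 49.4500.
(This is only a lower bound; the true E[α(G)] may be larger.)

E[α(G)] ≥ 989/20 ≈ 49.4500.


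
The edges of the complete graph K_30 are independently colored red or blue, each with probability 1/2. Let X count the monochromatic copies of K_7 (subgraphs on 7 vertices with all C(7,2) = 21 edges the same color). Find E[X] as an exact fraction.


Let X = Σ_S X_S over the C(30, 7) = 2035800 subsets S of size 7, where X_S = 1 if the K_7 on S is monochromatic.
For a fixed S, the K_7 on S has C(7, 2) = 21 edges. P[all 21 edges red] = (1/2)^21, and likewise for blue, so P[monochromatic] = 2·(1/2)^21 = 2^{1 − 21} = 1/1048576.
By linearity of expectation: E[X] = C(30, 7) · 2^{1 − 21} = 2035800 · 1/1048576 = 254475/131072.
Numerically: E[X] ≈ 1.94149.

E[X] = C(30,7)·2^(1−C(7,2)) = 254475/131072 ≈ 1.94149.


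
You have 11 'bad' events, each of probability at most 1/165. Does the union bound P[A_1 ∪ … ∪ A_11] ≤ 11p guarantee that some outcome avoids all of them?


Union bound: P[∪_{i=1}^{11} A_i] ≤ Σ_i P[A_i] ≤ 11·p = 11·(1/165) = 1/15.
Numerically: 1/15 ≈ 0.0666667.
Is 1/15 < 1? YES.
Since P[∪ A_i] ≤ 1/15 < 1, the complement has P[∩ A_i^c] ≥ 1 − 1/15 = 14/15 > 0, so some outcome avoids every A_i.

11·p = 1/15 ≈ 0.0666667; existence CERTIFIED by the union bound.


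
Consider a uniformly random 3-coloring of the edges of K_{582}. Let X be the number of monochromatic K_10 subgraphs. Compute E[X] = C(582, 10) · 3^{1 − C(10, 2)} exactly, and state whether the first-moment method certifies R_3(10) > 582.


E[X] = C(582, 10) · 3^{1 − 45} = 1136849919863842617720 · 3^{−44} = 1136849919863842617720/984770902183611232881.
As a reduced fraction: E[X] = 378949973287947539240/328256967394537077627 ≈ 1.154431.
Is E[X] < 1? NO.
Since E[X] ≥ 1, the first-moment bound is inconclusive at n = 582; it does NOT by itself certify R_3(10) > 582.

E[X] = 378949973287947539240/328256967394537077627 ≈ 1.154431; E[X] ≥ 1; first-moment method inconclusive here.


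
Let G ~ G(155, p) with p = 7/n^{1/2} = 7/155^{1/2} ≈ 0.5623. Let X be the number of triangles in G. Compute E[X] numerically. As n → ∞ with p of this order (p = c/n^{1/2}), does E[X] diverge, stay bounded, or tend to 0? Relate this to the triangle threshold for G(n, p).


Number of potential triangles: C(155, 3) = 608685.
Each occurs with probability p³ ≈ (0.5623)³ ≈ 1.777447e-01.
By linearity: E[X] = C(155, 3)·p³ ≈ 608685 · 1.777447e-01 ≈ 108190.5110.
Since α = 1/2 < 1, p = c/n^{1/2} ≫ 1/n is above the triangle threshold p ~ 1/n. Asymptotically E[X] ~ (c³/6)·n^{3(1−α)} = (7³/6)·n^{1.5} → ∞; triangles are abundant w.h.p.

E[X] ≈ 108190.5110; in regime p = Θ(1/n^{1/2}) E[X] diverges (above the triangle threshold p ~ 1/n).


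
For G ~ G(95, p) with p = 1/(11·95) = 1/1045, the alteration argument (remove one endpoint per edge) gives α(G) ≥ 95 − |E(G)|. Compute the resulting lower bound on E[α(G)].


E[|E(G)|] = C(95, 2)·p = 4465 · (1/1045) = 47/11.
E[α(G)] ≥ n − E[|E(G)|] = 95 − 47/11 = 998/11.
Numerically: ≈ 90.727273.
(This is only a lower bound; the true E[α(G)] may be larger.)

E[α(G)] ≥ 998/11 ≈ 90.727273.


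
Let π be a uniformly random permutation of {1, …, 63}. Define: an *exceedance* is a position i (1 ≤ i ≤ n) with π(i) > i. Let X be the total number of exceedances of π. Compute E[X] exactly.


Write X = Σ_{i=1}^{63} X_i, where X_i = 1_{π(i) > i}.
For each fixed i, π(i) is uniform over {1, …, 63} (marginal of a uniform permutation), so P[π(i) > i] = (n − i)/n. Summing: Σ_{i=1}^{63} (n − i)/n = (0 + 1 + … + 62)/63 = 63(63 − 1)/(2·63) = (63 − 1)/2.
Hence E[X] = Σ_{i=1}^{63} (63 − i)/63 = 31 ≈ 31.00000.

E[X] = 31 = 31.00000.


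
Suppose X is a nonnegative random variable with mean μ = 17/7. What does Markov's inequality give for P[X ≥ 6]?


μ = E[X] = 17/7, a = 6.
Markov: P[X ≥ 6] ≤ μ/a = (17/7)/6 = 17/42.
Numerically: ≈ 0.405.
(Since a = 6 > μ = 2.429, the bound 17/42 is < 1 and informative.)

P[X ≥ 6] ≤ 17/42 ≈ 0.405.


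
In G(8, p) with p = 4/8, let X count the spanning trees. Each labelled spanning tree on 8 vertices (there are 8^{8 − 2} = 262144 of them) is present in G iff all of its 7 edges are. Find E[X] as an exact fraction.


K_8 has 8^{8 − 2} = 262144 labelled spanning trees.
For each such spanning tree H, let X_H = 1 if all 7 edges of H are present in G. Then P[X_H = 1] = p^{7} = (1/2)^{7} = 1/128.
By linearity of expectation: E[X] = Σ_H E[X_H] = 262144 · p^{7} = 262144 · 1/128 = 2048.
Numerically: E[X] ≈ 2048.

E[X] = 262144 · (1/2)^{7} = 2048 ≈ 2048.


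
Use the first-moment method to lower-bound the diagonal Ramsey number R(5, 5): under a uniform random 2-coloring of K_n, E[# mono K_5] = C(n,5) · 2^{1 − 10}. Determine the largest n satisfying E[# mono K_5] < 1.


We need C(n, 5) · 2^{1 − 10} < 1, i.e. C(n, 5) < 2^{10 − 1} = 512.
Check values of n near the boundary:
  n = 8: C(8, 5) = 56; 56 < 512? YES
  n = 9: C(9, 5) = 126; 126 < 512? YES
  n = 10: C(10, 5) = 252; 252 < 512? YES
  n = 11: C(11, 5) = 462; 462 < 512? YES
  n = 12: C(12, 5) = 792; 792 < 512? NO
The largest n with C(n, 5) < 512 is n = 11 (where E[X] = 231/256 ≈ 0.9023438). Hence R(5, 5) > 11, i.e. R(5, 5) ≥ 12.

Largest n = 11; hence R(5, 5) > 11.


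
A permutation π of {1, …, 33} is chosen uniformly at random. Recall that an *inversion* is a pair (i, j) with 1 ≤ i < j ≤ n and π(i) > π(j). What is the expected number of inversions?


Write X = Σ X_I over the C(33, 2) = 528 pairs i < j, with X_I the indicator of one inversion.
There are 528 indicators.
For each fixed pair i < j, the values π(i) and π(j) are two distinct elements of {1, …, 33} in uniformly random order; by symmetry P[π(i) > π(j)] = 1/2.
By linearity: E[X] = 528 · (1/2) = C(33, 2) · (1/2) = 528/2 = 264 ≈ 264.000.

E[X] = 264 = 264.000.


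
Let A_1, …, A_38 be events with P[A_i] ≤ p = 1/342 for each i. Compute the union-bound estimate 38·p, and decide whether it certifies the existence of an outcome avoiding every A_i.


Union bound: P[∪_{i=1}^{38} A_i] ≤ Σ_i P[A_i] ≤ 38·p = 38·(1/342) = 1/9.
Numerically: 1/9 ≈ 0.111111.
Is 1/9 < 1? YES.
Since P[∪ A_i] ≤ 1/9 < 1, the complement has P[∩ A_i^c] ≥ 1 − 1/9 = 8/9 > 0, so some outcome avoids every A_i.

38·p = 1/9 ≈ 0.111111; existence CERTIFIED by the union bound.


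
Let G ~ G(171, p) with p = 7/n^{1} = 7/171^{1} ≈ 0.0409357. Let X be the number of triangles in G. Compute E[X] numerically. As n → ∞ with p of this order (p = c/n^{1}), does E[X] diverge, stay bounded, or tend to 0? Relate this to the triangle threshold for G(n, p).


Number of potential triangles: C(171, 3) = 818805.
Each occurs with probability p³ ≈ (0.0409357)³ ≈ 6.85971052e-05.
By linearity: E[X] = C(171, 3)·p³ ≈ 818805 · 6.85971052e-05 ≈ 56.167653.
Here α = 1, so p = 7/n is exactly at the triangle threshold p ~ 1/n. Asymptotically E[X] → c³/6 = 7³/6 = 343/6 ≈ 57.166667, a bounded constant. In this regime the triangle count is asymptotically Poisson(c³/6).

E[X] ≈ 56.167653; in regime p = Θ(1/n^{1}) E[X] stays bounded (at the triangle threshold p ~ 1/n).


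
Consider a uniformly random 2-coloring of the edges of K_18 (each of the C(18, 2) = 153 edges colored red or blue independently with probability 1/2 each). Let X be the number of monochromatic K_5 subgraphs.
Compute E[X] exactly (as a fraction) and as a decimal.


Let X = Σ_S X_S over the C(18, 5) = 8568 subsets S of size 5, where X_S = 1 if the K_5 on S is monochromatic.
For a fixed S, the K_5 on S has C(5, 2) = 10 edges. P[all 10 edges red] = (1/2)^10, and likewise for blue, so P[monochromatic] = 2·(1/2)^10 = 2^{1 − 10} = 1/512.
By linearity of expectation: E[X] = C(18, 5) · 2^{1 − 10} = 8568 · 1/512 = 1071/64.
Numerically: E[X] ≈ 16.734375.

E[X] = C(18,5)·2^(1−C(5,2)) = 1071/64 ≈ 16.734375.


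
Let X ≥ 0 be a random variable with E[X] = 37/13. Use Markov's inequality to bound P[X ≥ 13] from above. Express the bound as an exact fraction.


μ = E[X] = 37/13, a = 13.
Markov: P[X ≥ 13] ≤ μ/a = (37/13)/13 = 37/169.
Numerically: ≈ 0.218935.
(Since a = 13 > μ = 2.846154, the bound 37/169 is < 1 and informative.)

P[X ≥ 13] ≤ 37/169 ≈ 0.218935.


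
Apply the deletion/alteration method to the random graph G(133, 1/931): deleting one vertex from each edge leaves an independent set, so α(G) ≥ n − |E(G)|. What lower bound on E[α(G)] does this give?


E[|E(G)|] = C(133, 2)·p = 8778 · (1/931) = 66/7.
E[α(G)] ≥ n − E[|E(G)|] = 133 − 66/7 = 865/7.
Numerically: ≈ 123.571429.
(This is only a lower bound; the true E[α(G)] may be larger.)

E[α(G)] ≥ 865/7 ≈ 123.571429.


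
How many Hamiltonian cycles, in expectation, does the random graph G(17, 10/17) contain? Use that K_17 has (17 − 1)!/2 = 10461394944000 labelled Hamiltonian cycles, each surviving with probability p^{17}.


K_17 has (17 − 1)!/2 = 10461394944000 labelled Hamiltonian cycles.
For each such Hamiltonian cycle H, let X_H = 1 if all 17 edges of H are present in G. Then P[X_H = 1] = p^{17} = (10/17)^{17} = 100000000000000000/827240261886336764177.
Summing the indicators: E[X] = Σ_H E[X_H] = 10461394944000 · p^{17} = 10461394944000 · 100000000000000000/827240261886336764177 = 1046139494400000000000000000000/827240261886336764177.
Numerically: E[X] ≈ 1.26e+09.

E[X] = 10461394944000 · (10/17)^{17} = 1046139494400000000000000000000/827240261886336764177 ≈ 1.26e+09.


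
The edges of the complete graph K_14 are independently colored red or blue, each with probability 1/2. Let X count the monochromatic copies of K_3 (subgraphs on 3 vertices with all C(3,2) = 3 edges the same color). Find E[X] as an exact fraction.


Let X = Σ_S X_S over the C(14, 3) = 364 subsets S of size 3, where X_S = 1 if the K_3 on S is monochromatic.
For a fixed S, the K_3 on S has C(3, 2) = 3 edges. P[all 3 edges red] = (1/2)^3, and likewise for blue, so P[monochromatic] = 2·(1/2)^3 = 2^{1 − 3} = 1/4.
Summing: E[X] = C(14, 3) · 2^{1 − 3} = 364 · 1/4 = 91.
Numerically: E[X] ≈ 91.0000.

E[X] = C(14,3)·2^(1−C(3,2)) = 91 ≈ 91.0000.


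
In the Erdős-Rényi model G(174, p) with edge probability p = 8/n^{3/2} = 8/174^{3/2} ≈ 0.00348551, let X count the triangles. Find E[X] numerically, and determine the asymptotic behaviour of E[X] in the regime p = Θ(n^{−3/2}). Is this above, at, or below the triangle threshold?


Number of potential triangles: C(174, 3) = 862924.
Each occurs with probability p³ ≈ (0.00348551)³ ≈ 4.23446301e-08.
By linearity: E[X] = C(174, 3)·p³ ≈ 862924 · 4.23446301e-08 ≈ 0.036540.
Since α = 3/2 > 1, p = c/n^{3/2} = o(1/n) is below the triangle threshold p ~ 1/n. Asymptotically E[X] ~ (c³/6)·n^{3(1−α)} = (8³/6)·n^{-1.5} → 0, so by Markov's inequality G has no triangles w.h.p.

E[X] ≈ 0.036540; in regime p = Θ(1/n^{3/2}) E[X] tends to 0 (below the triangle threshold p ~ 1/n).


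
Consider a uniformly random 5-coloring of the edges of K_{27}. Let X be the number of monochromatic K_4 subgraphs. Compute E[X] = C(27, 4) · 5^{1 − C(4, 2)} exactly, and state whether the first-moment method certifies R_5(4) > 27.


E[X] = C(27, 4) · 5^{1 − 6} = 17550 · 5^{−5} = 17550/3125.
As a reduced fraction: E[X] = 702/125 ≈ 5.616.
Is E[X] < 1? NO.
Since E[X] ≥ 1, the first-moment bound is inconclusive at n = 27; it does NOT by itself certify R_5(4) > 27.

E[X] = 702/125 ≈ 5.616; E[X] ≥ 1; first-moment method inconclusive here.


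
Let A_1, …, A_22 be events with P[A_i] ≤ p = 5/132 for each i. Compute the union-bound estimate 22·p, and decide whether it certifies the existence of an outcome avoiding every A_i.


Union bound: P[∪_{i=1}^{22} A_i] ≤ Σ_i P[A_i] ≤ 22·p = 22·(5/132) = 5/6.
Numerically: 5/6 ≈ 0.83333.
Is 5/6 < 1? YES.
Since P[∪ A_i] ≤ 5/6 < 1, the complement has P[∩ A_i^c] ≥ 1 − 5/6 = 1/6 > 0, so some outcome avoids every A_i.

22·p = 5/6 ≈ 0.83333; existence CERTIFIED by the union bound.


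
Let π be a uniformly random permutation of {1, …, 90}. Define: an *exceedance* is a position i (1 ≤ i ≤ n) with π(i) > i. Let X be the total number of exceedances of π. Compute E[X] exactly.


Write X = Σ_{i=1}^{90} X_i, where X_i = 1_{π(i) > i}.
For each fixed i, π(i) is uniform over {1, …, 90} (marginal of a uniform permutation), so P[π(i) > i] = (n − i)/n. Summing: Σ_{i=1}^{90} (n − i)/n = (0 + 1 + … + 89)/90 = 90(90 − 1)/(2·90) = (90 − 1)/2.
Hence E[X] = Σ_{i=1}^{90} (90 − i)/90 = 89/2 ≈ 44.50000.

E[X] = 89/2 = 44.50000.


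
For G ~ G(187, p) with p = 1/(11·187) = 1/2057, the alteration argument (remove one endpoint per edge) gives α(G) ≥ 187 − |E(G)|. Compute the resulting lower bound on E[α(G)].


E[|E(G)|] = C(187, 2)·p = 17391 · (1/2057) = 93/11.
E[α(G)] ≥ n − E[|E(G)|] = 187 − 93/11 = 1964/11.
Numerically: ≈ 178.545455.
(This is only a lower bound; the true E[α(G)] may be larger.)

E[α(G)] ≥ 1964/11 ≈ 178.545455.


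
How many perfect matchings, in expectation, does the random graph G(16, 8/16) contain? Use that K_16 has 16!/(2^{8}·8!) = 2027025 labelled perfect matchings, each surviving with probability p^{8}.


K_16 has 16!/(2^{8}·8!) = 2027025 labelled perfect matchings.
For each such perfect matching H, let X_H = 1 if all 8 edges of H are present in G. Then P[X_H = 1] = p^{8} = (1/2)^{8} = 1/256.
By linearity of expectation: E[X] = Σ_H E[X_H] = 2027025 · p^{8} = 2027025 · 1/256 = 2027025/256.
Numerically: E[X] ≈ 7918.

E[X] = 2027025 · (1/2)^{8} = 2027025/256 ≈ 7918.


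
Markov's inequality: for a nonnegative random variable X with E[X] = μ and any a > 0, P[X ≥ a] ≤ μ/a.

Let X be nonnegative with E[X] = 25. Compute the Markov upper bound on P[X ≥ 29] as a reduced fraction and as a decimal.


μ = E[X] = 25, a = 29.
Markov: P[X ≥ 29] ≤ μ/a = (25)/29 = 25/29.
Numerically: ≈ 0.86207.
(Since a = 29 > μ = 25.00000, the bound 25/29 is < 1 and informative.)

P[X ≥ 29] ≤ 25/29 ≈ 0.86207.


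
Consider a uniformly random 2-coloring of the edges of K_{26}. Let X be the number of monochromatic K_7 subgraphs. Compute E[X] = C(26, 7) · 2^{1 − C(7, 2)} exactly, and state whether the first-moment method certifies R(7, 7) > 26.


E[X] = C(26, 7) · 2^{1 − 21} = 657800 · 2^{−20} = 657800/1048576.
As a reduced fraction: E[X] = 82225/131072 ≈ 0.6273270.
Is E[X] < 1? YES.
Since E[X] < 1, there exists a 2-coloring of K_{26} with no monochromatic K_7; hence R(7, 7) > 26.

E[X] = 82225/131072 ≈ 0.6273270; E[X] < 1, so R(7, 7) > 26.


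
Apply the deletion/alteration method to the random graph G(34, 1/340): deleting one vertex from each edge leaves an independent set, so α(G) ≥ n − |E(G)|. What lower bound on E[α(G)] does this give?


E[|E(G)|] = C(34, 2)·p = 561 · (1/340) = 33/20.
E[α(G)] ≥ n − E[|E(G)|] = 34 − 33/20 = 647/20.
Numerically: ≈ 32.3500.
(This is only a lower bound; the true E[α(G)] may be larger.)

E[α(G)] ≥ 647/20 ≈ 32.3500.


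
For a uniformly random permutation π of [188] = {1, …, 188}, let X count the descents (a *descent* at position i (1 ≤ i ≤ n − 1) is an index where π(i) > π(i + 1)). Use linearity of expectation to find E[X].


Write X = Σ X_I over i = 1, …, 187, with X_I the indicator of one descent.
There are 187 indicators.
For each fixed i, the pair (π(i), π(i+1)) is a uniformly random ordered pair of distinct values from {1, …, 188}; by symmetry P[π(i) > π(i+1)] = 1/2.
By linearity: E[X] = 187 · (1/2) = (188 − 1) · (1/2) = 187/2 ≈ 93.500.

E[X] = 187/2 = 93.500.


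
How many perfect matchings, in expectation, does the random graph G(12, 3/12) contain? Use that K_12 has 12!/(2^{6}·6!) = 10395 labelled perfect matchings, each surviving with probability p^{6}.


K_12 has 12!/(2^{6}·6!) = 10395 labelled perfect matchings.
For each such perfect matching H, let X_H = 1 if all 6 edges of H are present in G. Then P[X_H = 1] = p^{6} = (1/4)^{6} = 1/4096.
By linearity of expectation: E[X] = Σ_H E[X_H] = 10395 · p^{6} = 10395 · 1/4096 = 10395/4096.
Numerically: E[X] ≈ 2.5378.

E[X] = 10395 · (1/4)^{6} = 10395/4096 ≈ 2.5378.


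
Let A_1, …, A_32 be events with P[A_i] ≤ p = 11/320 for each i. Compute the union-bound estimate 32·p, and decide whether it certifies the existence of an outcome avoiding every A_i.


Union bound: P[∪_{i=1}^{32} A_i] ≤ Σ_i P[A_i] ≤ 32·p = 32·(11/320) = 11/10.
Numerically: 11/10 ≈ 1.1000.
Is 11/10 < 1? NO.
Since the bound 11/10 is ≥ 1, the union bound is uninformative here; it does NOT by itself certify existence.

32·p = 11/10 ≈ 1.1000; existence NOT certified by the union bound.


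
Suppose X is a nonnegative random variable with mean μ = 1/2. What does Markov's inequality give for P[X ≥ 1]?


μ = E[X] = 1/2, a = 1.
Markov: P[X ≥ 1] ≤ μ/a = (1/2)/1 = 1/2.
Numerically: ≈ 0.5000.
(Since a = 1 > μ = 0.5000, the bound 1/2 is < 1 and informative.)

P[X ≥ 1] ≤ 1/2 ≈ 0.5000.
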